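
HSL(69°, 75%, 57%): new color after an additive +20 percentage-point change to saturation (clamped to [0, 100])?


Original S = 75%
Adjustment = +20 percentage points
New S = 75 + (20) = 95
Clamp to [0, 100] → 95
= HSL(69°, 95%, 57%)


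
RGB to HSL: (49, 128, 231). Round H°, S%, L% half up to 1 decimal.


Normalize: R'=49/255≈0.1922, G'=128/255≈0.5020, B'=231/255≈0.9059
Max=231/255, Min=49/255, Δ=Max-Min=182/255
L = (Max+Min)/2 = (231+49)/510 = 280/510 = 0.54901… → L = 54.9%
L > 0.5 → S = Δ/(2-Max-Min) = 182/(510-231-49) = 182/230 = 0.79130… → S = 79.1%
(the 1/255 factors cancel in S and H, so raw channel differences can be used)
Max is B' → H = 60 × ((R-G)/Δ + 4) = 60 × ((49-128)/182 + 4)
  -79/182 + 4 = -0.4340… + 4 = 3.5659…
  H = 60 × 3.5659… = 213.956…° → H = 214.0°
= HSL(214.0°, 79.1%, 54.9%)


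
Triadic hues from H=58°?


Triadic: equally spaced at 120° intervals
H1 = 58°
H2 = (58 + 120) mod 360 = 178°
H3 = (58 + 240) mod 360 = 298°
Triadic = 58°, 178°, 298°


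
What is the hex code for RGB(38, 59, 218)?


R = 38 → 26 (hex)
G = 59 → 3B (hex)
B = 218 → DA (hex)
Hex = #263BDA


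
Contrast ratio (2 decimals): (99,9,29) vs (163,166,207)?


Linearize each sRGB channel c=v/255: c/12.92 if c ≤ 0.04045 else ((c+0.055)/1.055)^2.4
L = 0.2126×R_lin + 0.7152×G_lin + 0.0722×B_lin
Color 1 (99,9,29):
  R=99: 99/255≈0.3882 > 0.04045 → ((0.3882+0.055)/1.055)^2.4 ≈ 0.12477
  G=9: 9/255≈0.0353 ≤ 0.04045 → 0.0353/12.92 ≈ 0.00273
  B=29: 29/255≈0.1137 > 0.04045 → ((0.1137+0.055)/1.055)^2.4 ≈ 0.01229
  L1 = 0.2126×0.12477 + 0.7152×0.00273 + 0.0722×0.01229 ≈ 0.02937
Color 2 (163,166,207):
  R=163: 163/255≈0.6392 > 0.04045 → ((0.6392+0.055)/1.055)^2.4 ≈ 0.36625
  G=166: 166/255≈0.6510 > 0.04045 → ((0.6510+0.055)/1.055)^2.4 ≈ 0.38133
  B=207: 207/255≈0.8118 > 0.04045 → ((0.8118+0.055)/1.055)^2.4 ≈ 0.62396
  L2 = 0.2126×0.36625 + 0.7152×0.38133 + 0.0722×0.62396 ≈ 0.39564
Lighter = 0.39564, Darker = 0.02937
Ratio = (L_lighter + 0.05) / (L_darker + 0.05)
Ratio = (0.39564 + 0.05) / (0.02937 + 0.05) = 0.44564 / 0.07937 ≈ 5.6149
Ratio ≈ 5.61:1


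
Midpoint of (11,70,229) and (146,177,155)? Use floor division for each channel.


Midpoint: each channel = ⌊(C₁+C₂)/2⌋
R: ⌊(11+146)/2⌋ = 78
G: ⌊(70+177)/2⌋ = 123
B: ⌊(229+155)/2⌋ = 192
= RGB(78, 123, 192)


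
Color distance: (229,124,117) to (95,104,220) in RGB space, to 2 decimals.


d = √[(R₁-R₂)² + (G₁-G₂)² + (B₁-B₂)²]
d = √[(229-95)² + (124-104)² + (117-220)²]
d = √[17956 + 400 + 10609]
d = √28965
d ≈ 170.19


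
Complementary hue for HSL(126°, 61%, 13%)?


Complement = opposite side of color wheel = hue + 180°
H' = (126 + 180) mod 360 = 306°
S and L unchanged.
= HSL(306°, 61%, 13%)


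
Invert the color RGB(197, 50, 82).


Invert: (255-R, 255-G, 255-B)
R: 255-197 = 58
G: 255-50 = 205
B: 255-82 = 173
= RGB(58, 205, 173)


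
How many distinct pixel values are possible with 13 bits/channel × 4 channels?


Total bits = 13 bits/channel × 4 channels = 52 bits
Distinct pixel values = 2^52
= 4,503,599,627,370,496 pixel values


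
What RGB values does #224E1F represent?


22 → 34 (R)
4E → 78 (G)
1F → 31 (B)
= RGB(34, 78, 31)


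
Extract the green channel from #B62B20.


Color: #B62B20
R = B6 = 182
G = 2B = 43
B = 20 = 32
Green = 43


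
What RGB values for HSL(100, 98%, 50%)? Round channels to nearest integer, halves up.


H=100°, S=0.98, L=0.50
C = (1-|2L-1|)×S = (1-|0.00|)×0.98 = 0.98
H' = H/60 = 100/60 ≈ 1.6667; X = C×(1-|H' mod 2 - 1|) ≈ 0.3267
m = L - C/2 = 0.50 - 0.49 = 0.01
Sector ⌊H'⌋ = 1 → (R',G',B') = (≈0.3267, 0.98, 0.0)
RGB = ((R'+m)×255, (G'+m)×255, (B'+m)×255) = (85.85, 252.45, 2.55)
Round half up → RGB(86, 252, 3)


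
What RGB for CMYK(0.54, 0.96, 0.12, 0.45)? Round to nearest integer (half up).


R = 255 × (1-C) × (1-K) = 255 × 0.46 × 0.55 = 64.515 → 65
G = 255 × (1-M) × (1-K) = 255 × 0.04 × 0.55 = 5.61 → 6
B = 255 × (1-Y) × (1-K) = 255 × 0.88 × 0.55 = 123.42 → 123
= RGB(65, 6, 123)


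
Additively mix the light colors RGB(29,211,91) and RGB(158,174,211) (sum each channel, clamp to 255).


Additive: each channel = min(255, C₁+C₂)
R: 29+158 = 187 → 187
G: 211+174 = 385 → 255
B: 91+211 = 302 → 255
= RGB(187, 255, 255)


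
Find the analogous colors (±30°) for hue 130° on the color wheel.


Base hue: 130°
Left analog: (130 - 30) mod 360 = 100°
Right analog: (130 + 30) mod 360 = 160°
Analogous hues = 100° and 160°


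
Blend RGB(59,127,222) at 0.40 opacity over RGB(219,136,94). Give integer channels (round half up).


C = α×F + (1-α)×B, with 1-α = 0.60
R: 0.40×59 + 0.60×219 = 23.60 + 131.40 = 155.00 → 155
G: 0.40×127 + 0.60×136 = 50.80 + 81.60 = 132.40 → 132
B: 0.40×222 + 0.60×94 = 88.80 + 56.40 = 145.20 → 145
= RGB(155, 132, 145)


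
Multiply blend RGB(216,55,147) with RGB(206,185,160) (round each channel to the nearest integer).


Multiply: C = A×B/255, rounded to nearest integer
R: 216×206/255 = 44496/255 ≈ 174.494 → 174
G: 55×185/255 = 10175/255 ≈ 39.902 → 40
B: 147×160/255 = 23520/255 ≈ 92.235 → 92
= RGB(174, 40, 92)


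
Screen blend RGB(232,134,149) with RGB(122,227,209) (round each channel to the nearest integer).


Screen: C = 255 - (255-A)×(255-B)/255, rounded to nearest integer
R: 255 - (255-232)×(255-122)/255 = 255 - 3059/255 ≈ 255 - 11.996 = 243.004 → 243
G: 255 - (255-134)×(255-227)/255 = 255 - 3388/255 ≈ 255 - 13.286 = 241.714 → 242
B: 255 - (255-149)×(255-209)/255 = 255 - 4876/255 ≈ 255 - 19.122 = 235.878 → 236
= RGB(243, 242, 236)


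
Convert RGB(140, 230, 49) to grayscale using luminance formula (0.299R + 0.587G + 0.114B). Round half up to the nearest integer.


Gray = 0.299×R + 0.587×G + 0.114×B
Gray = 0.299×140 + 0.587×230 + 0.114×49
Gray = 41.860 + 135.010 + 5.586
Gray = 182.456 → round half up → 182
Gray = 182


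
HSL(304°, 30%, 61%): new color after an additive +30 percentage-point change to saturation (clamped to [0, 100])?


Original S = 30%
Adjustment = +30 percentage points
New S = 30 + (30) = 60
Clamp to [0, 100] → 60
= HSL(304°, 60%, 61%)


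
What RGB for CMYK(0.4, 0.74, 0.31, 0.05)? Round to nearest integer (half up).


R = 255 × (1-C) × (1-K) = 255 × 0.60 × 0.95 = 145.35 → 145
G = 255 × (1-M) × (1-K) = 255 × 0.26 × 0.95 = 62.985 → 63
B = 255 × (1-Y) × (1-K) = 255 × 0.69 × 0.95 = 167.1525 → 167
= RGB(145, 63, 167)


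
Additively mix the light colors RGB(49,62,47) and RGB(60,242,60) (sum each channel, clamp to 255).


Additive: each channel = min(255, C₁+C₂)
R: 49+60 = 109 → 109
G: 62+242 = 304 → 255
B: 47+60 = 107 → 107
= RGB(109, 255, 107)


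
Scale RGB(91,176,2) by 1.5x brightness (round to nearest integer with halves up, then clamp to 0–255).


Multiply each channel by 1.5, round half up, clamp to [0, 255]
R: 91×1.5 = 136.5 → round → 137
G: 176×1.5 = 264 → clamp → 255
B: 2×1.5 = 3
= RGB(137, 255, 3)


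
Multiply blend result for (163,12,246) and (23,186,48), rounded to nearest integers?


Multiply: C = A×B/255, rounded to nearest integer
R: 163×23/255 = 3749/255 ≈ 14.702 → 15
G: 12×186/255 = 2232/255 ≈ 8.753 → 9
B: 246×48/255 = 11808/255 ≈ 46.306 → 46
= RGB(15, 9, 46)


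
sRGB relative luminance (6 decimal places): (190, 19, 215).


Linearize each channel (sRGB transfer function): c = v/255; c_lin = c/12.92 if c ≤ 0.04045, else ((c+0.055)/1.055)^2.4
  R: 190/255 ≈ 0.745098 > 0.04045 → ((0.745098+0.055)/1.055)^2.4 ≈ 0.514918
  G: 19/255 ≈ 0.074510 > 0.04045 → ((0.074510+0.055)/1.055)^2.4 ≈ 0.006512
  B: 215/255 ≈ 0.843137 > 0.04045 → ((0.843137+0.055)/1.055)^2.4 ≈ 0.679542
R_lin = 0.514918, G_lin = 0.006512, B_lin = 0.679542
L = 0.2126×R + 0.7152×G + 0.0722×B
L = 0.2126×0.514918 + 0.7152×0.006512 + 0.0722×0.679542
L ≈ 0.163192


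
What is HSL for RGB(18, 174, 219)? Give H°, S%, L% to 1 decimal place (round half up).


Normalize: R'=18/255≈0.0706, G'=174/255≈0.6824, B'=219/255≈0.8588
Max=219/255, Min=18/255, Δ=Max-Min=201/255
L = (Max+Min)/2 = (219+18)/510 = 237/510 = 0.46470… → L = 46.5%
L ≤ 0.5 → S = Δ/(Max+Min) = 201/(219+18) = 201/237 = 0.84810… → S = 84.8%
(the 1/255 factors cancel in S and H, so raw channel differences can be used)
Max is B' → H = 60 × ((R-G)/Δ + 4) = 60 × ((18-174)/201 + 4)
  -156/201 + 4 = -0.7761… + 4 = 3.2238…
  H = 60 × 3.2238… = 193.432…° → H = 193.4°
= HSL(193.4°, 84.8%, 46.5%)


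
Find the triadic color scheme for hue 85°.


Triadic: equally spaced at 120° intervals
H1 = 85°
H2 = (85 + 120) mod 360 = 205°
H3 = (85 + 240) mod 360 = 325°
Triadic = 85°, 205°, 325°


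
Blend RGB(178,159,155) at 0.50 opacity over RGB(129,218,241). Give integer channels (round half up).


C = α×F + (1-α)×B, with 1-α = 0.50
R: 0.50×178 + 0.50×129 = 89.00 + 64.50 = 153.50 → 154
G: 0.50×159 + 0.50×218 = 79.50 + 109.00 = 188.50 → 189
B: 0.50×155 + 0.50×241 = 77.50 + 120.50 = 198.00 → 198
= RGB(154, 189, 198)


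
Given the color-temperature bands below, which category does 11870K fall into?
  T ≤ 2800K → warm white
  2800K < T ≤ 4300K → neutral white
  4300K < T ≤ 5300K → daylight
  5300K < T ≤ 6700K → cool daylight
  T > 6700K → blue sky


Temperature: 11870K
11870K > 6700K → blue sky
Classification: blue sky


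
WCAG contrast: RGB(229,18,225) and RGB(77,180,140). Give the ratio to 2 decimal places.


Linearize each sRGB channel c=v/255: c/12.92 if c ≤ 0.04045 else ((c+0.055)/1.055)^2.4
L = 0.2126×R_lin + 0.7152×G_lin + 0.0722×B_lin
Color 1 (229,18,225):
  R=229: 229/255≈0.8980 > 0.04045 → ((0.8980+0.055)/1.055)^2.4 ≈ 0.78354
  G=18: 18/255≈0.0706 > 0.04045 → ((0.0706+0.055)/1.055)^2.4 ≈ 0.00605
  B=225: 225/255≈0.8824 > 0.04045 → ((0.8824+0.055)/1.055)^2.4 ≈ 0.75294
  L1 = 0.2126×0.78354 + 0.7152×0.00605 + 0.0722×0.75294 ≈ 0.22527
Color 2 (77,180,140):
  R=77: 77/255≈0.3020 > 0.04045 → ((0.3020+0.055)/1.055)^2.4 ≈ 0.07421
  G=180: 180/255≈0.7059 > 0.04045 → ((0.7059+0.055)/1.055)^2.4 ≈ 0.45641
  B=140: 140/255≈0.5490 > 0.04045 → ((0.5490+0.055)/1.055)^2.4 ≈ 0.26225
  L2 = 0.2126×0.07421 + 0.7152×0.45641 + 0.0722×0.26225 ≈ 0.36114
Lighter = 0.36114, Darker = 0.22527
Ratio = (L_lighter + 0.05) / (L_darker + 0.05)
Ratio = (0.36114 + 0.05) / (0.22527 + 0.05) = 0.41114 / 0.27527 ≈ 1.4936
Ratio ≈ 1.49:1


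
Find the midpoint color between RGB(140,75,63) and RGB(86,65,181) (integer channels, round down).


Midpoint: each channel = ⌊(C₁+C₂)/2⌋
R: ⌊(140+86)/2⌋ = 113
G: ⌊(75+65)/2⌋ = 70
B: ⌊(63+181)/2⌋ = 122
= RGB(113, 70, 122)


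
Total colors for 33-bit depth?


Colors = 2^bits = 2^33
= 8,589,934,592 colors


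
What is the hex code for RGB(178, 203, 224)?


R = 178 → B2 (hex)
G = 203 → CB (hex)
B = 224 → E0 (hex)
Hex = #B2CBE0


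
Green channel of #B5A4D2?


Color: #B5A4D2
R = B5 = 181
G = A4 = 164
B = D2 = 210
Green = 164


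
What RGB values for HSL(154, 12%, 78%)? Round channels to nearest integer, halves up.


H=154°, S=0.12, L=0.78
C = (1-|2L-1|)×S = (1-|0.56|)×0.12 = 0.0528
H' = H/60 = 154/60 ≈ 2.5667; X = C×(1-|H' mod 2 - 1|) = 0.02992
m = L - C/2 = 0.78 - 0.0264 = 0.7536
Sector ⌊H'⌋ = 2 → (R',G',B') = (0.0, 0.0528, 0.02992)
RGB = ((R'+m)×255, (G'+m)×255, (B'+m)×255) = (192.168, 205.632, 199.7976)
Round half up → RGB(192, 206, 200)


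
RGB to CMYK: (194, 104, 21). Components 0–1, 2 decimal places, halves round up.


R'=194/255≈0.7608, G'=104/255≈0.4078, B'=21/255≈0.0824
K = 1 - max(R',G',B') = 1 - 194/255 = 61/255 = 0.23921… → 0.24
(1-R'-K)/(1-K) simplifies to (max-R)/max with max = 194:
C = (194-194)/194 = 0/194 = 0 → 0.00
M = (194-104)/194 = 90/194 = 0.46391… → 0.46
Y = (194-21)/194 = 173/194 = 0.89175… → 0.89
= CMYK(0.00, 0.46, 0.89, 0.24)


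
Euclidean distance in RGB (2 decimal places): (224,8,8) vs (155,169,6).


d = √[(R₁-R₂)² + (G₁-G₂)² + (B₁-B₂)²]
d = √[(224-155)² + (8-169)² + (8-6)²]
d = √[4761 + 25921 + 4]
d = √30686
d ≈ 175.17


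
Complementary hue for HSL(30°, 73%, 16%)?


Complement = opposite side of color wheel = hue + 180°
H' = (30 + 180) mod 360 = 210°
S and L unchanged.
= HSL(210°, 73%, 16%)


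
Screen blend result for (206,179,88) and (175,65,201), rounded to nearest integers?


Screen: C = 255 - (255-A)×(255-B)/255, rounded to nearest integer
R: 255 - (255-206)×(255-175)/255 = 255 - 3920/255 ≈ 255 - 15.373 = 239.627 → 240
G: 255 - (255-179)×(255-65)/255 = 255 - 14440/255 ≈ 255 - 56.627 = 198.373 → 198
B: 255 - (255-88)×(255-201)/255 = 255 - 9018/255 ≈ 255 - 35.365 = 219.635 → 220
= RGB(240, 198, 220)


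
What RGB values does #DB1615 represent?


DB → 219 (R)
16 → 22 (G)
15 → 21 (B)
= RGB(219, 22, 21)


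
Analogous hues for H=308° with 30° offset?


Base hue: 308°
Left analog: (308 - 30) mod 360 = 278°
Right analog: (308 + 30) mod 360 = 338°
Analogous hues = 278° and 338°


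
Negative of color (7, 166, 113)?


Invert: (255-R, 255-G, 255-B)
R: 255-7 = 248
G: 255-166 = 89
B: 255-113 = 142
= RGB(248, 89, 142)


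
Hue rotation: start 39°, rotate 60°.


New hue = (H + rotation) mod 360
New hue = (39 + 60) mod 360
= 99 mod 360
= 99°


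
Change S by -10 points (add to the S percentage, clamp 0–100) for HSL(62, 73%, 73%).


Original S = 73%
Adjustment = -10 percentage points
New S = 73 + (-10) = 63
Clamp to [0, 100] → 63
= HSL(62°, 63%, 73%)


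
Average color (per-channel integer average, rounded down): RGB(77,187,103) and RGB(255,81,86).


Midpoint: each channel = ⌊(C₁+C₂)/2⌋
R: ⌊(77+255)/2⌋ = 166
G: ⌊(187+81)/2⌋ = 134
B: ⌊(103+86)/2⌋ = 94
= RGB(166, 134, 94)


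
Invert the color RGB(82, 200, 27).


Invert: (255-R, 255-G, 255-B)
R: 255-82 = 173
G: 255-200 = 55
B: 255-27 = 228
= RGB(173, 55, 228)


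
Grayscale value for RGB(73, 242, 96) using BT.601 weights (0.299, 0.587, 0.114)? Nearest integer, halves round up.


Gray = 0.299×R + 0.587×G + 0.114×B
Gray = 0.299×73 + 0.587×242 + 0.114×96
Gray = 21.827 + 142.054 + 10.944
Gray = 174.825 → round half up → 175
Gray = 175


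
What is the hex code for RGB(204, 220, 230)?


R = 204 → CC (hex)
G = 220 → DC (hex)
B = 230 → E6 (hex)
Hex = #CCDCE6


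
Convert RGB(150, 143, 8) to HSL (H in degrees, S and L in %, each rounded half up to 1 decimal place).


Normalize: R'=150/255≈0.5882, G'=143/255≈0.5608, B'=8/255≈0.0314
Max=150/255, Min=8/255, Δ=Max-Min=142/255
L = (Max+Min)/2 = (150+8)/510 = 158/510 = 0.30980… → L = 31.0%
L ≤ 0.5 → S = Δ/(Max+Min) = 142/(150+8) = 142/158 = 0.89873… → S = 89.9%
(the 1/255 factors cancel in S and H, so raw channel differences can be used)
Max is R' → H = 60 × (((G-B)/Δ) mod 6) = 60 × (((143-8)/142) mod 6)
  135/142 = 0.9507…
  H = 60 × 0.9507… = 57.042…° → H = 57.0°
= HSL(57.0°, 89.9%, 31.0%)


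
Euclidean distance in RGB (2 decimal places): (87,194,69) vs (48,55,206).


d = √[(R₁-R₂)² + (G₁-G₂)² + (B₁-B₂)²]
d = √[(87-48)² + (194-55)² + (69-206)²]
d = √[1521 + 19321 + 18769]
d = √39611
d ≈ 199.03


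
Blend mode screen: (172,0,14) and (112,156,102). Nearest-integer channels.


Screen: C = 255 - (255-A)×(255-B)/255, rounded to nearest integer
R: 255 - (255-172)×(255-112)/255 = 255 - 11869/255 ≈ 255 - 46.545 = 208.455 → 208
G: 255 - (255-0)×(255-156)/255 = 255 - 25245/255 ≈ 255 - 99.000 = 156.000 → 156
B: 255 - (255-14)×(255-102)/255 = 255 - 36873/255 ≈ 255 - 144.600 = 110.400 → 110
= RGB(208, 156, 110)


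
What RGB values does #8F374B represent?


8F → 143 (R)
37 → 55 (G)
4B → 75 (B)
= RGB(143, 55, 75)


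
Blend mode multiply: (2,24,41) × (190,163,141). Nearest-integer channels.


Multiply: C = A×B/255, rounded to nearest integer
R: 2×190/255 = 380/255 ≈ 1.490 → 1
G: 24×163/255 = 3912/255 ≈ 15.341 → 15
B: 41×141/255 = 5781/255 ≈ 22.671 → 23
= RGB(1, 15, 23)


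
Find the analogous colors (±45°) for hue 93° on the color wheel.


Base hue: 93°
Left analog: (93 - 45) mod 360 = 48°
Right analog: (93 + 45) mod 360 = 138°
Analogous hues = 48° and 138°


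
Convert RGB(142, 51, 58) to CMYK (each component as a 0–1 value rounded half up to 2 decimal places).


R'=142/255≈0.5569, G'=51/255≈0.2000, B'=58/255≈0.2275
K = 1 - max(R',G',B') = 1 - 142/255 = 113/255 = 0.44313… → 0.44
(1-R'-K)/(1-K) simplifies to (max-R)/max with max = 142:
C = (142-142)/142 = 0/142 = 0 → 0.00
M = (142-51)/142 = 91/142 = 0.64084… → 0.64
Y = (142-58)/142 = 84/142 = 0.59154… → 0.59
= CMYK(0.00, 0.64, 0.59, 0.44)


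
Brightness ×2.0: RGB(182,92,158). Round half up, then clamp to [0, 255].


Multiply each channel by 2.0, round half up, clamp to [0, 255]
R: 182×2.0 = 364 → clamp → 255
G: 92×2.0 = 184
B: 158×2.0 = 316 → clamp → 255
= RGB(255, 184, 255)


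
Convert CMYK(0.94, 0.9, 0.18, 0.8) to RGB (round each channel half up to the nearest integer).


R = 255 × (1-C) × (1-K) = 255 × 0.06 × 0.20 = 3.06 → 3
G = 255 × (1-M) × (1-K) = 255 × 0.10 × 0.20 = 5.1 → 5
B = 255 × (1-Y) × (1-K) = 255 × 0.82 × 0.20 = 41.82 → 42
= RGB(3, 5, 42)


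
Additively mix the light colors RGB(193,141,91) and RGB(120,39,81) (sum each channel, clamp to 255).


Additive: each channel = min(255, C₁+C₂)
R: 193+120 = 313 → 255
G: 141+39 = 180 → 180
B: 91+81 = 172 → 172
= RGB(255, 180, 172)


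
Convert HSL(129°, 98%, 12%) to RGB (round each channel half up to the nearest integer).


H=129°, S=0.98, L=0.12
C = (1-|2L-1|)×S = (1-|-0.76|)×0.98 = 0.2352
H' = H/60 = 129/60 ≈ 2.1500; X = C×(1-|H' mod 2 - 1|) = 0.03528
m = L - C/2 = 0.12 - 0.1176 = 0.0024
Sector ⌊H'⌋ = 2 → (R',G',B') = (0.0, 0.2352, 0.03528)
RGB = ((R'+m)×255, (G'+m)×255, (B'+m)×255) = (0.612, 60.588, 9.6084)
Round half up → RGB(1, 61, 10)


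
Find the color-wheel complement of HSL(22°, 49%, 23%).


Complement = opposite side of color wheel = hue + 180°
H' = (22 + 180) mod 360 = 202°
S and L unchanged.
= HSL(202°, 49%, 23%)


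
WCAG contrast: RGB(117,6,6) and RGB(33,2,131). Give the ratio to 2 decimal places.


Linearize each sRGB channel c=v/255: c/12.92 if c ≤ 0.04045 else ((c+0.055)/1.055)^2.4
L = 0.2126×R_lin + 0.7152×G_lin + 0.0722×B_lin
Color 1 (117,6,6):
  R=117: 117/255≈0.4588 > 0.04045 → ((0.4588+0.055)/1.055)^2.4 ≈ 0.17789
  G=6: 6/255≈0.0235 ≤ 0.04045 → 0.0235/12.92 ≈ 0.00182
  B=6: 6/255≈0.0235 ≤ 0.04045 → 0.0235/12.92 ≈ 0.00182
  L1 = 0.2126×0.17789 + 0.7152×0.00182 + 0.0722×0.00182 ≈ 0.03925
Color 2 (33,2,131):
  R=33: 33/255≈0.1294 > 0.04045 → ((0.1294+0.055)/1.055)^2.4 ≈ 0.01521
  G=2: 2/255≈0.0078 ≤ 0.04045 → 0.0078/12.92 ≈ 0.00061
  B=131: 131/255≈0.5137 > 0.04045 → ((0.5137+0.055)/1.055)^2.4 ≈ 0.22697
  L2 = 0.2126×0.01521 + 0.7152×0.00061 + 0.0722×0.22697 ≈ 0.02005
Lighter = 0.03925, Darker = 0.02005
Ratio = (L_lighter + 0.05) / (L_darker + 0.05)
Ratio = (0.03925 + 0.05) / (0.02005 + 0.05) = 0.08925 / 0.07005 ≈ 1.2741
Ratio ≈ 1.27:1


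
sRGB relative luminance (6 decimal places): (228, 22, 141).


Linearize each channel (sRGB transfer function): c = v/255; c_lin = c/12.92 if c ≤ 0.04045, else ((c+0.055)/1.055)^2.4
  R: 228/255 ≈ 0.894118 > 0.04045 → ((0.894118+0.055)/1.055)^2.4 ≈ 0.775822
  G: 22/255 ≈ 0.086275 > 0.04045 → ((0.086275+0.055)/1.055)^2.4 ≈ 0.008023
  B: 141/255 ≈ 0.552941 > 0.04045 → ((0.552941+0.055)/1.055)^2.4 ≈ 0.266356
R_lin = 0.775822, G_lin = 0.008023, B_lin = 0.266356
L = 0.2126×R + 0.7152×G + 0.0722×B
L = 0.2126×0.775822 + 0.7152×0.008023 + 0.0722×0.266356
L ≈ 0.189909


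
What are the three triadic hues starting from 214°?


Triadic: equally spaced at 120° intervals
H1 = 214°
H2 = (214 + 120) mod 360 = 334°
H3 = (214 + 240) mod 360 = 94°
Triadic = 214°, 334°, 94°


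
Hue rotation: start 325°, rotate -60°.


New hue = (H + rotation) mod 360
New hue = (325 -60) mod 360
= 265 mod 360
= 265°


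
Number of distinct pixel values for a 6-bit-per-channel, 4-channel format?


Total bits = 6 bits/channel × 4 channels = 24 bits
Distinct pixel values = 2^24
= 16,777,216 pixel values


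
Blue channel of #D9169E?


Color: #D9169E
R = D9 = 217
G = 16 = 22
B = 9E = 158
Blue = 158


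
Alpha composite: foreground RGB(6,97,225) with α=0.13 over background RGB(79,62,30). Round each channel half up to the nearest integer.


C = α×F + (1-α)×B, with 1-α = 0.87
R: 0.13×6 + 0.87×79 = 0.78 + 68.73 = 69.51 → 70
G: 0.13×97 + 0.87×62 = 12.61 + 53.94 = 66.55 → 67
B: 0.13×225 + 0.87×30 = 29.25 + 26.10 = 55.35 → 55
= RGB(70, 67, 55)


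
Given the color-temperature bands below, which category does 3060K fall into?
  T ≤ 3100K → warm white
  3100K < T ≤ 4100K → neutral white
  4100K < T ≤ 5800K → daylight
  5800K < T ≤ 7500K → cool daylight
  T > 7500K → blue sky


Temperature: 3060K
3060K ≤ 3100K → warm white
Classification: warm white


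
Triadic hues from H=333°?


Triadic: equally spaced at 120° intervals
H1 = 333°
H2 = (333 + 120) mod 360 = 93°
H3 = (333 + 240) mod 360 = 213°
Triadic = 333°, 93°, 213°


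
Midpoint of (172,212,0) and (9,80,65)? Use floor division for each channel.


Midpoint: each channel = ⌊(C₁+C₂)/2⌋
R: ⌊(172+9)/2⌋ = 90
G: ⌊(212+80)/2⌋ = 146
B: ⌊(0+65)/2⌋ = 32
= RGB(90, 146, 32)


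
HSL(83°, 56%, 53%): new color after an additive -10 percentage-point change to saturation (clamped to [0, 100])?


Original S = 56%
Adjustment = -10 percentage points
New S = 56 + (-10) = 46
Clamp to [0, 100] → 46
= HSL(83°, 46%, 53%)


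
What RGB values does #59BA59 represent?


59 → 89 (R)
BA → 186 (G)
59 → 89 (B)
= RGB(89, 186, 89)


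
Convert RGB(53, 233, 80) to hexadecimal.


R = 53 → 35 (hex)
G = 233 → E9 (hex)
B = 80 → 50 (hex)
Hex = #35E950


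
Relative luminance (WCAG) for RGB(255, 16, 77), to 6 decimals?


Linearize each channel (sRGB transfer function): c = v/255; c_lin = c/12.92 if c ≤ 0.04045, else ((c+0.055)/1.055)^2.4
  R: 255/255 ≈ 1.000000 > 0.04045 → ((1.000000+0.055)/1.055)^2.4 ≈ 1.000000
  G: 16/255 ≈ 0.062745 > 0.04045 → ((0.062745+0.055)/1.055)^2.4 ≈ 0.005182
  B: 77/255 ≈ 0.301961 > 0.04045 → ((0.301961+0.055)/1.055)^2.4 ≈ 0.074214
R_lin = 1.000000, G_lin = 0.005182, B_lin = 0.074214
L = 0.2126×R + 0.7152×G + 0.0722×B
L = 0.2126×1.000000 + 0.7152×0.005182 + 0.0722×0.074214
L ≈ 0.221664


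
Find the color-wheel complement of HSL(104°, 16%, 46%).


Complement = opposite side of color wheel = hue + 180°
H' = (104 + 180) mod 360 = 284°
S and L unchanged.
= HSL(284°, 16%, 46%)


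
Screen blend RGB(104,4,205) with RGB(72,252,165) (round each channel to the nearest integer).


Screen: C = 255 - (255-A)×(255-B)/255, rounded to nearest integer
R: 255 - (255-104)×(255-72)/255 = 255 - 27633/255 ≈ 255 - 108.365 = 146.635 → 147
G: 255 - (255-4)×(255-252)/255 = 255 - 753/255 ≈ 255 - 2.953 = 252.047 → 252
B: 255 - (255-205)×(255-165)/255 = 255 - 4500/255 ≈ 255 - 17.647 = 237.353 → 237
= RGB(147, 252, 237)


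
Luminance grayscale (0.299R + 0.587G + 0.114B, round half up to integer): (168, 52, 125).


Gray = 0.299×R + 0.587×G + 0.114×B
Gray = 0.299×168 + 0.587×52 + 0.114×125
Gray = 50.232 + 30.524 + 14.250
Gray = 95.006 → round half up → 95
Gray = 95


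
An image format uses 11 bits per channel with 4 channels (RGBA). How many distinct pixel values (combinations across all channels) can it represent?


Total bits = 11 bits/channel × 4 channels = 44 bits
Distinct pixel values = 2^44
= 17,592,186,044,416 pixel values


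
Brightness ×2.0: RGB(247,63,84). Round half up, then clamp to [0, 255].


Multiply each channel by 2.0, round half up, clamp to [0, 255]
R: 247×2.0 = 494 → clamp → 255
G: 63×2.0 = 126
B: 84×2.0 = 168
= RGB(255, 126, 168)


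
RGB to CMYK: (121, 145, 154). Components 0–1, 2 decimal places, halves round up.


R'=121/255≈0.4745, G'=145/255≈0.5686, B'=154/255≈0.6039
K = 1 - max(R',G',B') = 1 - 154/255 = 101/255 = 0.39607… → 0.40
(1-R'-K)/(1-K) simplifies to (max-R)/max with max = 154:
C = (154-121)/154 = 33/154 = 0.21428… → 0.21
M = (154-145)/154 = 9/154 = 0.05844… → 0.06
Y = (154-154)/154 = 0/154 = 0 → 0.00
= CMYK(0.21, 0.06, 0.00, 0.40)


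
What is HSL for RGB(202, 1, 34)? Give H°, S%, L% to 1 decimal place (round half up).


Normalize: R'=202/255≈0.7922, G'=1/255≈0.0039, B'=34/255≈0.1333
Max=202/255, Min=1/255, Δ=Max-Min=201/255
L = (Max+Min)/2 = (202+1)/510 = 203/510 = 0.39803… → L = 39.8%
L ≤ 0.5 → S = Δ/(Max+Min) = 201/(202+1) = 201/203 = 0.99014… → S = 99.0%
(the 1/255 factors cancel in S and H, so raw channel differences can be used)
Max is R' → H = 60 × (((G-B)/Δ) mod 6) = 60 × (((1-34)/201) mod 6)
  (-33)/201 = -0.1641…; negative, so add 6 → 5.8358…
  H = 60 × 5.8358… = 350.149…° → H = 350.1°
= HSL(350.1°, 99.0%, 39.8%)


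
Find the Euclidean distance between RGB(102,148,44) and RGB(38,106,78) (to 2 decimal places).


d = √[(R₁-R₂)² + (G₁-G₂)² + (B₁-B₂)²]
d = √[(102-38)² + (148-106)² + (44-78)²]
d = √[4096 + 1764 + 1156]
d = √7016
d ≈ 83.76


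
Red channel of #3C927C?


Color: #3C927C
R = 3C = 60
G = 92 = 146
B = 7C = 124
Red = 60


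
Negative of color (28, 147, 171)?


Invert: (255-R, 255-G, 255-B)
R: 255-28 = 227
G: 255-147 = 108
B: 255-171 = 84
= RGB(227, 108, 84)


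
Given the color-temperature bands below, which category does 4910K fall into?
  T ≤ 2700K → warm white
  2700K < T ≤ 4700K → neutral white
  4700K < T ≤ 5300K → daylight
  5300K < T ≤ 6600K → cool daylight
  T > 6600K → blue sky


Temperature: 4910K
4700K < 4910K ≤ 5300K → daylight
Classification: daylight


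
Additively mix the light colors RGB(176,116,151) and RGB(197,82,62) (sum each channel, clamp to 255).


Additive: each channel = min(255, C₁+C₂)
R: 176+197 = 373 → 255
G: 116+82 = 198 → 198
B: 151+62 = 213 → 213
= RGB(255, 198, 213)


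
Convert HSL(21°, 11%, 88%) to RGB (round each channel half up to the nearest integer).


H=21°, S=0.11, L=0.88
C = (1-|2L-1|)×S = (1-|0.76|)×0.11 = 0.0264
H' = H/60 = 21/60 ≈ 0.3500; X = C×(1-|H' mod 2 - 1|) = 0.00924
m = L - C/2 = 0.88 - 0.0132 = 0.8668
Sector ⌊H'⌋ = 0 → (R',G',B') = (0.0264, 0.00924, 0.0)
RGB = ((R'+m)×255, (G'+m)×255, (B'+m)×255) = (227.766, 223.3902, 221.034)
Round half up → RGB(228, 223, 221)


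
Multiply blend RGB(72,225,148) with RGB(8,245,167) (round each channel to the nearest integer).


Multiply: C = A×B/255, rounded to nearest integer
R: 72×8/255 = 576/255 ≈ 2.259 → 2
G: 225×245/255 = 55125/255 ≈ 216.176 → 216
B: 148×167/255 = 24716/255 ≈ 96.925 → 97
= RGB(2, 216, 97)


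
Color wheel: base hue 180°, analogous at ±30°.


Base hue: 180°
Left analog: (180 - 30) mod 360 = 150°
Right analog: (180 + 30) mod 360 = 210°
Analogous hues = 150° and 210°


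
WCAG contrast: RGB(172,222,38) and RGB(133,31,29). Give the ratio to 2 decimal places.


Linearize each sRGB channel c=v/255: c/12.92 if c ≤ 0.04045 else ((c+0.055)/1.055)^2.4
L = 0.2126×R_lin + 0.7152×G_lin + 0.0722×B_lin
Color 1 (172,222,38):
  R=172: 172/255≈0.6745 > 0.04045 → ((0.6745+0.055)/1.055)^2.4 ≈ 0.41254
  G=222: 222/255≈0.8706 > 0.04045 → ((0.8706+0.055)/1.055)^2.4 ≈ 0.73046
  B=38: 38/255≈0.1490 > 0.04045 → ((0.1490+0.055)/1.055)^2.4 ≈ 0.01938
  L1 = 0.2126×0.41254 + 0.7152×0.73046 + 0.0722×0.01938 ≈ 0.61153
Color 2 (133,31,29):
  R=133: 133/255≈0.5216 > 0.04045 → ((0.5216+0.055)/1.055)^2.4 ≈ 0.23455
  G=31: 31/255≈0.1216 > 0.04045 → ((0.1216+0.055)/1.055)^2.4 ≈ 0.01370
  B=29: 29/255≈0.1137 > 0.04045 → ((0.1137+0.055)/1.055)^2.4 ≈ 0.01229
  L2 = 0.2126×0.23455 + 0.7152×0.01370 + 0.0722×0.01229 ≈ 0.06055
Lighter = 0.61153, Darker = 0.06055
Ratio = (L_lighter + 0.05) / (L_darker + 0.05)
Ratio = (0.61153 + 0.05) / (0.06055 + 0.05) = 0.66153 / 0.11055 ≈ 5.9839
Ratio ≈ 5.98:1


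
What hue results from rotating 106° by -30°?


New hue = (H + rotation) mod 360
New hue = (106 -30) mod 360
= 76 mod 360
= 76°


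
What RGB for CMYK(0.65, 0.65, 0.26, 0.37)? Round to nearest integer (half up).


R = 255 × (1-C) × (1-K) = 255 × 0.35 × 0.63 = 56.2275 → 56
G = 255 × (1-M) × (1-K) = 255 × 0.35 × 0.63 = 56.2275 → 56
B = 255 × (1-Y) × (1-K) = 255 × 0.74 × 0.63 = 118.881 → 119
= RGB(56, 56, 119)


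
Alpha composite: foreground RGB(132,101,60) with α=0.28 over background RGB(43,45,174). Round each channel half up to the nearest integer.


C = α×F + (1-α)×B, with 1-α = 0.72
R: 0.28×132 + 0.72×43 = 36.96 + 30.96 = 67.92 → 68
G: 0.28×101 + 0.72×45 = 28.28 + 32.40 = 60.68 → 61
B: 0.28×60 + 0.72×174 = 16.80 + 125.28 = 142.08 → 142
= RGB(68, 61, 142)


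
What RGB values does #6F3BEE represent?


6F → 111 (R)
3B → 59 (G)
EE → 238 (B)
= RGB(111, 59, 238)


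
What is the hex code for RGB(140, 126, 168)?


R = 140 → 8C (hex)
G = 126 → 7E (hex)
B = 168 → A8 (hex)
Hex = #8C7EA8


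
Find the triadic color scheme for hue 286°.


Triadic: equally spaced at 120° intervals
H1 = 286°
H2 = (286 + 120) mod 360 = 46°
H3 = (286 + 240) mod 360 = 166°
Triadic = 286°, 46°, 166°


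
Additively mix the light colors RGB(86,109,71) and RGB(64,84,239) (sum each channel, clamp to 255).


Additive: each channel = min(255, C₁+C₂)
R: 86+64 = 150 → 150
G: 109+84 = 193 → 193
B: 71+239 = 310 → 255
= RGB(150, 193, 255)


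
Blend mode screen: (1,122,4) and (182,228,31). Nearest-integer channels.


Screen: C = 255 - (255-A)×(255-B)/255, rounded to nearest integer
R: 255 - (255-1)×(255-182)/255 = 255 - 18542/255 ≈ 255 - 72.714 = 182.286 → 182
G: 255 - (255-122)×(255-228)/255 = 255 - 3591/255 ≈ 255 - 14.082 = 240.918 → 241
B: 255 - (255-4)×(255-31)/255 = 255 - 56224/255 ≈ 255 - 220.486 = 34.514 → 35
= RGB(182, 241, 35)


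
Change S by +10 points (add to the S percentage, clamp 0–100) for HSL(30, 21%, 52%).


Original S = 21%
Adjustment = +10 percentage points
New S = 21 + (10) = 31
Clamp to [0, 100] → 31
= HSL(30°, 31%, 52%)


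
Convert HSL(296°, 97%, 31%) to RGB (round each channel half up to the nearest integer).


H=296°, S=0.97, L=0.31
C = (1-|2L-1|)×S = (1-|-0.38|)×0.97 = 0.6014
H' = H/60 = 296/60 ≈ 4.9333; X = C×(1-|H' mod 2 - 1|) ≈ 0.5613
m = L - C/2 = 0.31 - 0.3007 = 0.0093
Sector ⌊H'⌋ = 4 → (R',G',B') = (≈0.5613, 0.0, 0.6014)
RGB = ((R'+m)×255, (G'+m)×255, (B'+m)×255) = (145.5047, 2.3715, 155.7285)
Round half up → RGB(146, 2, 156)


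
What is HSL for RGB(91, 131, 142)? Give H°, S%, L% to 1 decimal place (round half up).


Normalize: R'=91/255≈0.3569, G'=131/255≈0.5137, B'=142/255≈0.5569
Max=142/255, Min=91/255, Δ=Max-Min=51/255
L = (Max+Min)/2 = (142+91)/510 = 233/510 = 0.45686… → L = 45.7%
L ≤ 0.5 → S = Δ/(Max+Min) = 51/(142+91) = 51/233 = 0.21888… → S = 21.9%
(the 1/255 factors cancel in S and H, so raw channel differences can be used)
Max is B' → H = 60 × ((R-G)/Δ + 4) = 60 × ((91-131)/51 + 4)
  -40/51 + 4 = -0.7843… + 4 = 3.2156…
  H = 60 × 3.2156… = 192.941…° → H = 192.9°
= HSL(192.9°, 21.9%, 45.7%)


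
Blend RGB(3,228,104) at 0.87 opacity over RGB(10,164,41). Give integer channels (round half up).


C = α×F + (1-α)×B, with 1-α = 0.13
R: 0.87×3 + 0.13×10 = 2.61 + 1.30 = 3.91 → 4
G: 0.87×228 + 0.13×164 = 198.36 + 21.32 = 219.68 → 220
B: 0.87×104 + 0.13×41 = 90.48 + 5.33 = 95.81 → 96
= RGB(4, 220, 96)


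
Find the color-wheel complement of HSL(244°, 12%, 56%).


Complement = opposite side of color wheel = hue + 180°
H' = (244 + 180) mod 360 = 64°
S and L unchanged.
= HSL(64°, 12%, 56%)


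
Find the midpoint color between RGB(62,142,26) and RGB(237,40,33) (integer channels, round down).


Midpoint: each channel = ⌊(C₁+C₂)/2⌋
R: ⌊(62+237)/2⌋ = 149
G: ⌊(142+40)/2⌋ = 91
B: ⌊(26+33)/2⌋ = 29
= RGB(149, 91, 29)


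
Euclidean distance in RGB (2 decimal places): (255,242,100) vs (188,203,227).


d = √[(R₁-R₂)² + (G₁-G₂)² + (B₁-B₂)²]
d = √[(255-188)² + (242-203)² + (100-227)²]
d = √[4489 + 1521 + 16129]
d = √22139
d ≈ 148.79


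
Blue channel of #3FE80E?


Color: #3FE80E
R = 3F = 63
G = E8 = 232
B = 0E = 14
Blue = 14


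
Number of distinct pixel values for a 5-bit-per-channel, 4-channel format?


Total bits = 5 bits/channel × 4 channels = 20 bits
Distinct pixel values = 2^20
= 1,048,576 pixel values


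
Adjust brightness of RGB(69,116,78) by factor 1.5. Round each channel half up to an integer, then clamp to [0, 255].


Multiply each channel by 1.5, round half up, clamp to [0, 255]
R: 69×1.5 = 103.5 → round → 104
G: 116×1.5 = 174
B: 78×1.5 = 117
= RGB(104, 174, 117)


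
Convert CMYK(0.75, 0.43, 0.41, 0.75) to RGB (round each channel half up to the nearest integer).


R = 255 × (1-C) × (1-K) = 255 × 0.25 × 0.25 = 15.9375 → 16
G = 255 × (1-M) × (1-K) = 255 × 0.57 × 0.25 = 36.3375 → 36
B = 255 × (1-Y) × (1-K) = 255 × 0.59 × 0.25 = 37.6125 → 38
= RGB(16, 36, 38)


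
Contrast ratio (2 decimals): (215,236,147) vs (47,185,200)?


Linearize each sRGB channel c=v/255: c/12.92 if c ≤ 0.04045 else ((c+0.055)/1.055)^2.4
L = 0.2126×R_lin + 0.7152×G_lin + 0.0722×B_lin
Color 1 (215,236,147):
  R=215: 215/255≈0.8431 > 0.04045 → ((0.8431+0.055)/1.055)^2.4 ≈ 0.67954
  G=236: 236/255≈0.9255 > 0.04045 → ((0.9255+0.055)/1.055)^2.4 ≈ 0.83880
  B=147: 147/255≈0.5765 > 0.04045 → ((0.5765+0.055)/1.055)^2.4 ≈ 0.29177
  L1 = 0.2126×0.67954 + 0.7152×0.83880 + 0.0722×0.29177 ≈ 0.76545
Color 2 (47,185,200):
  R=47: 47/255≈0.1843 > 0.04045 → ((0.1843+0.055)/1.055)^2.4 ≈ 0.02843
  G=185: 185/255≈0.7255 > 0.04045 → ((0.7255+0.055)/1.055)^2.4 ≈ 0.48515
  B=200: 200/255≈0.7843 > 0.04045 → ((0.7843+0.055)/1.055)^2.4 ≈ 0.57758
  L2 = 0.2126×0.02843 + 0.7152×0.48515 + 0.0722×0.57758 ≈ 0.39472
Lighter = 0.76545, Darker = 0.39472
Ratio = (L_lighter + 0.05) / (L_darker + 0.05)
Ratio = (0.76545 + 0.05) / (0.39472 + 0.05) = 0.81545 / 0.44472 ≈ 1.8336
Ratio ≈ 1.83:1


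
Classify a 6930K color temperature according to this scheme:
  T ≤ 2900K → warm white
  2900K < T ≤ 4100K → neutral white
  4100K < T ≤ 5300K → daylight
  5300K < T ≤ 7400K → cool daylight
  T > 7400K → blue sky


Temperature: 6930K
5300K < 6930K ≤ 7400K → cool daylight
Classification: cool daylight


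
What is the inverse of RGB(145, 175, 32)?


Invert: (255-R, 255-G, 255-B)
R: 255-145 = 110
G: 255-175 = 80
B: 255-32 = 223
= RGB(110, 80, 223)


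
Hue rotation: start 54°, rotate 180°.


New hue = (H + rotation) mod 360
New hue = (54 + 180) mod 360
= 234 mod 360
= 234°


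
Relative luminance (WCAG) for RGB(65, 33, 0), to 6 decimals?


Linearize each channel (sRGB transfer function): c = v/255; c_lin = c/12.92 if c ≤ 0.04045, else ((c+0.055)/1.055)^2.4
  R: 65/255 ≈ 0.254902 > 0.04045 → ((0.254902+0.055)/1.055)^2.4 ≈ 0.052861
  G: 33/255 ≈ 0.129412 > 0.04045 → ((0.129412+0.055)/1.055)^2.4 ≈ 0.015209
  B: 0/255 ≈ 0.000000 ≤ 0.04045 → 0.000000/12.92 ≈ 0.000000
R_lin = 0.052861, G_lin = 0.015209, B_lin = 0.000000
L = 0.2126×R + 0.7152×G + 0.0722×B
L = 0.2126×0.052861 + 0.7152×0.015209 + 0.0722×0.000000
L ≈ 0.022115


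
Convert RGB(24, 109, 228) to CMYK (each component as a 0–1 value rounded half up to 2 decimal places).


R'=24/255≈0.0941, G'=109/255≈0.4275, B'=228/255≈0.8941
K = 1 - max(R',G',B') = 1 - 228/255 = 27/255 = 0.10588… → 0.11
(1-R'-K)/(1-K) simplifies to (max-R)/max with max = 228:
C = (228-24)/228 = 204/228 = 0.89473… → 0.89
M = (228-109)/228 = 119/228 = 0.52192… → 0.52
Y = (228-228)/228 = 0/228 = 0 → 0.00
= CMYK(0.89, 0.52, 0.00, 0.11)


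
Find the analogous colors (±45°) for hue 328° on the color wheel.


Base hue: 328°
Left analog: (328 - 45) mod 360 = 283°
Right analog: (328 + 45) mod 360 = 13°
Analogous hues = 283° and 13°


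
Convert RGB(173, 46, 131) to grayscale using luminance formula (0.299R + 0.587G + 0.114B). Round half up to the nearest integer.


Gray = 0.299×R + 0.587×G + 0.114×B
Gray = 0.299×173 + 0.587×46 + 0.114×131
Gray = 51.727 + 27.002 + 14.934
Gray = 93.663 → round half up → 94
Gray = 94


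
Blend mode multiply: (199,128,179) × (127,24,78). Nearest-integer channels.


Multiply: C = A×B/255, rounded to nearest integer
R: 199×127/255 = 25273/255 ≈ 99.110 → 99
G: 128×24/255 = 3072/255 ≈ 12.047 → 12
B: 179×78/255 = 13962/255 ≈ 54.753 → 55
= RGB(99, 12, 55)


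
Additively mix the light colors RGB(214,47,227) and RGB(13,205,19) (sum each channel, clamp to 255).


Additive: each channel = min(255, C₁+C₂)
R: 214+13 = 227 → 227
G: 47+205 = 252 → 252
B: 227+19 = 246 → 246
= RGB(227, 252, 246)


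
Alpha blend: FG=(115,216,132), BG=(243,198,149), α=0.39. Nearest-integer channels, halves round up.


C = α×F + (1-α)×B, with 1-α = 0.61
R: 0.39×115 + 0.61×243 = 44.85 + 148.23 = 193.08 → 193
G: 0.39×216 + 0.61×198 = 84.24 + 120.78 = 205.02 → 205
B: 0.39×132 + 0.61×149 = 51.48 + 90.89 = 142.37 → 142
= RGB(193, 205, 142)


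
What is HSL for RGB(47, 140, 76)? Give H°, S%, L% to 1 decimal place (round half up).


Normalize: R'=47/255≈0.1843, G'=140/255≈0.5490, B'=76/255≈0.2980
Max=140/255, Min=47/255, Δ=Max-Min=93/255
L = (Max+Min)/2 = (140+47)/510 = 187/510 = 0.36666… → L = 36.7%
L ≤ 0.5 → S = Δ/(Max+Min) = 93/(140+47) = 93/187 = 0.49732… → S = 49.7%
(the 1/255 factors cancel in S and H, so raw channel differences can be used)
Max is G' → H = 60 × ((B-R)/Δ + 2) = 60 × ((76-47)/93 + 2)
  29/93 + 2 = 0.3118… + 2 = 2.3118…
  H = 60 × 2.3118… = 138.709…° → H = 138.7°
= HSL(138.7°, 49.7%, 36.7%)


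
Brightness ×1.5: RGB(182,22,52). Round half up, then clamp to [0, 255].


Multiply each channel by 1.5, round half up, clamp to [0, 255]
R: 182×1.5 = 273 → clamp → 255
G: 22×1.5 = 33
B: 52×1.5 = 78
= RGB(255, 33, 78)


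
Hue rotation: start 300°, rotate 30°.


New hue = (H + rotation) mod 360
New hue = (300 + 30) mod 360
= 330 mod 360
= 330°


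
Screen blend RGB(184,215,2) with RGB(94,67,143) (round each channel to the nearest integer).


Screen: C = 255 - (255-A)×(255-B)/255, rounded to nearest integer
R: 255 - (255-184)×(255-94)/255 = 255 - 11431/255 ≈ 255 - 44.827 = 210.173 → 210
G: 255 - (255-215)×(255-67)/255 = 255 - 7520/255 ≈ 255 - 29.490 = 225.510 → 226
B: 255 - (255-2)×(255-143)/255 = 255 - 28336/255 ≈ 255 - 111.122 = 143.878 → 144
= RGB(210, 226, 144)


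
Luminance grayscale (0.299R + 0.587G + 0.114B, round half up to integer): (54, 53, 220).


Gray = 0.299×R + 0.587×G + 0.114×B
Gray = 0.299×54 + 0.587×53 + 0.114×220
Gray = 16.146 + 31.111 + 25.080
Gray = 72.337 → round half up → 72
Gray = 72


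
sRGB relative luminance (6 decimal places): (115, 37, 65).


Linearize each channel (sRGB transfer function): c = v/255; c_lin = c/12.92 if c ≤ 0.04045, else ((c+0.055)/1.055)^2.4
  R: 115/255 ≈ 0.450980 > 0.04045 → ((0.450980+0.055)/1.055)^2.4 ≈ 0.171441
  G: 37/255 ≈ 0.145098 > 0.04045 → ((0.145098+0.055)/1.055)^2.4 ≈ 0.018500
  B: 65/255 ≈ 0.254902 > 0.04045 → ((0.254902+0.055)/1.055)^2.4 ≈ 0.052861
R_lin = 0.171441, G_lin = 0.018500, B_lin = 0.052861
L = 0.2126×R + 0.7152×G + 0.0722×B
L = 0.2126×0.171441 + 0.7152×0.018500 + 0.0722×0.052861
L ≈ 0.053496
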